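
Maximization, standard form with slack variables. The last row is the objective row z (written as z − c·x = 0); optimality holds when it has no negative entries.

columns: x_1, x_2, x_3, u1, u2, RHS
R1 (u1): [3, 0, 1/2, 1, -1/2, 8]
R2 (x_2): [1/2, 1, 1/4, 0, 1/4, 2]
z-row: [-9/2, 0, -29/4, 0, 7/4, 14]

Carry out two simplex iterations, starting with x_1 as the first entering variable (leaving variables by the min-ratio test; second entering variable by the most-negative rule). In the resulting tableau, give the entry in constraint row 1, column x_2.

-1

Ratio test on column x_1 — row 1: 8/3 = 8/3; row 2: 2/(1/2) = 4. Minimum is 8/3 at row 1 (u1 leaves); pivot element 3.
Divide row 1 by 3; eliminate column x_1 from the other rows.
Second iteration: most negative z-row entry is -13/2 in column x_3, so x_3 enters.
Ratio test on column x_3 — row 1: (8/3)/(1/6) = 16; row 2: (2/3)/(1/6) = 4. Minimum is 4 at row 2 (x_2 leaves); pivot element 1/6.
Divide row 2 by 1/6; eliminate column x_3 from the other rows.
After both pivots, the entry at constraint row 1, column x_2 is -1.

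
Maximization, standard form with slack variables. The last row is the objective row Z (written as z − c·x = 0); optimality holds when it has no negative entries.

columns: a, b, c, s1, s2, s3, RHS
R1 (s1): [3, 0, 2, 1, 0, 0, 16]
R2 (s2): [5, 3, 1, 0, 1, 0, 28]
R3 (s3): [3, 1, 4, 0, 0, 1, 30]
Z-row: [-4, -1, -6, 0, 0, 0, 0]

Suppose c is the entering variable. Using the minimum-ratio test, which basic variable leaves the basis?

s3

Column c entries and ratios — s1: 16/2 = 8; s2: 28/1 = 28; s3: 30/4 = 15/2.
Smallest ratio is 15/2 in the row of s3, so s3 leaves.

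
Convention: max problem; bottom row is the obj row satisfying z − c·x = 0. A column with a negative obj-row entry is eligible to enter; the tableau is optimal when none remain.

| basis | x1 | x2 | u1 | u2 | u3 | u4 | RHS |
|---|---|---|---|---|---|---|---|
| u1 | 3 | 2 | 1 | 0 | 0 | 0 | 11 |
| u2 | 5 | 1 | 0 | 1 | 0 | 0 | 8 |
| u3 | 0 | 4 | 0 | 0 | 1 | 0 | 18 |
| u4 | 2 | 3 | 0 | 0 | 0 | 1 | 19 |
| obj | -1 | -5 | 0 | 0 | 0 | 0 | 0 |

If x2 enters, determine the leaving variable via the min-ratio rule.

Column x2 entries and ratios — u1: 11/2 = 11/2; u2: 8/1 = 8; u3: 18/4 = 9/2; u4: 19/3 = 19/3.
Smallest ratio is 9/2 in the row of u3, so u3 leaves.

u3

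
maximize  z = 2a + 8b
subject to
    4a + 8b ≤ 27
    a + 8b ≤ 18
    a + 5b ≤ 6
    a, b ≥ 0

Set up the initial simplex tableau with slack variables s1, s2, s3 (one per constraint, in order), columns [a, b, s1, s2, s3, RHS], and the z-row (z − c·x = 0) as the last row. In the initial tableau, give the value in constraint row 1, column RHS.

The RHS of constraint 1 is b_1 = 27.

27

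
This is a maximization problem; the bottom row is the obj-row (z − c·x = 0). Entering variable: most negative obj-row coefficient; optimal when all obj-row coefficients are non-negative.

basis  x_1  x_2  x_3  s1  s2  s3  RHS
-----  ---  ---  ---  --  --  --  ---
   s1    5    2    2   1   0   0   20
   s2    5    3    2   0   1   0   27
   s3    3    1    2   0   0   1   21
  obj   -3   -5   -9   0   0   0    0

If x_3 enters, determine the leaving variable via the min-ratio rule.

s1

Column x_3 entries and ratios — s1: 20/2 = 10; s2: 27/2 = 27/2; s3: 21/2 = 21/2.
Smallest ratio is 10 in the row of s1, so s1 leaves.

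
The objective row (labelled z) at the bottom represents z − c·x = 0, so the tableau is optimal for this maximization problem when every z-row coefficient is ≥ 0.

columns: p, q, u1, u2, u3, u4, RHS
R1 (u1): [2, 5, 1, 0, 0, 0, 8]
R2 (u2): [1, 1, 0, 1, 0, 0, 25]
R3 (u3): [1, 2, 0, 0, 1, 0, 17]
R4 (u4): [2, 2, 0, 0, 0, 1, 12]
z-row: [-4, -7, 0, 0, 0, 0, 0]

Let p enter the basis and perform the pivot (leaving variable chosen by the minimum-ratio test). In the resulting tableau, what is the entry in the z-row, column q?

3

Ratio test on column p — row 1: 8/2 = 4; row 2: 25/1 = 25; row 3: 17/1 = 17; row 4: 12/2 = 6. Minimum is 4 at row 1 (u1 leaves); pivot element 2.
Divide row 1 by 2; eliminate column p from the other rows.
z-row update in column q: -7 − (-4)·(5/2) = 3.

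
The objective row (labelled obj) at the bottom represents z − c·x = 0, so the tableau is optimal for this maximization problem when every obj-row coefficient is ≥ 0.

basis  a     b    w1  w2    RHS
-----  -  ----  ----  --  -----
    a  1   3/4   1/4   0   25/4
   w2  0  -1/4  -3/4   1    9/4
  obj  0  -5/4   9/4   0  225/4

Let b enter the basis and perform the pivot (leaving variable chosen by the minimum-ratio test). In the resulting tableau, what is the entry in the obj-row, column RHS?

Ratio test on column b — row 1: (25/4)/(3/4) = 25/3; row 2: entry -1/4 ≤ 0. Minimum is 25/3 at row 1 (a leaves); pivot element 3/4.
Divide row 1 by 3/4; eliminate column b from the other rows.
obj-row update in column RHS: 225/4 − (-5/4)·(25/3) = 200/3.

200/3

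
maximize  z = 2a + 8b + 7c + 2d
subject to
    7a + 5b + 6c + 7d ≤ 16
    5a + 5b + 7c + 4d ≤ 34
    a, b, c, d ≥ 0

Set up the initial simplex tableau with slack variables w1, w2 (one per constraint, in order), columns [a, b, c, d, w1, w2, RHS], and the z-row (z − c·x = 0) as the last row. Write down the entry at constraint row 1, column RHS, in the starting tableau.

16

The RHS of constraint 1 is b_1 = 16.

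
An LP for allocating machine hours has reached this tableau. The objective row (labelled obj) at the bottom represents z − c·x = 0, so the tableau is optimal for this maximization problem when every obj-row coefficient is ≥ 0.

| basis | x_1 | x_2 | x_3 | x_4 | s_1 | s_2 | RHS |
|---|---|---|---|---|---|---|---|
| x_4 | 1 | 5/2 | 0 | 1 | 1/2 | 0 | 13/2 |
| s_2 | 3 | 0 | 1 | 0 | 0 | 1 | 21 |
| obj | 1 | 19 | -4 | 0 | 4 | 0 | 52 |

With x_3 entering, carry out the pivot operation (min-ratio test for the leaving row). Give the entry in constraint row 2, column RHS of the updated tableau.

21

Ratio test on column x_3 — row 1: entry 0 ≤ 0; row 2: 21/1 = 21. Minimum is 21 at row 2 (s_2 leaves); pivot element 1.
Divide row 2 by 1; eliminate column x_3 from the other rows.
In the new row 2, the RHS entry is the old entry divided by the pivot: 21/1 = 21.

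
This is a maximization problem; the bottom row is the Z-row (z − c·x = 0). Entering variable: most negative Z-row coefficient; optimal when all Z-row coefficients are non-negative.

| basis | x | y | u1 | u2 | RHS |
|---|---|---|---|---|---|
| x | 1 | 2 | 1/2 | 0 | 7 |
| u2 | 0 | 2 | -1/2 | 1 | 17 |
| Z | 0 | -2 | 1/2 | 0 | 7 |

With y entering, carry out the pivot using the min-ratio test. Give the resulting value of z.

Ratio test on column y — row 1: 7/2 = 7/2; row 2: 17/2 = 17/2. Minimum is 7/2 at row 1 (x leaves); pivot element 2.
Pivot on row 1; the Z-row RHS becomes 7 − (-2)·(7/2) = 14.

14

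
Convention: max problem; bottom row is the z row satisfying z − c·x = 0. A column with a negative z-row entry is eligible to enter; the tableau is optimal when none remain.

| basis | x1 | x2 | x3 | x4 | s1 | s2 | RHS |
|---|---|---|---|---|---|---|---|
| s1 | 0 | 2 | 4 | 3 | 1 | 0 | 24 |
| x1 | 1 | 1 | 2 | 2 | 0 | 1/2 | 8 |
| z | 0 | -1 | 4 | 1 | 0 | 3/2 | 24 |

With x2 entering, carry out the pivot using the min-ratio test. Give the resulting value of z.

32

Ratio test on column x2 — row 1: 24/2 = 12; row 2: 8/1 = 8. Minimum is 8 at row 2 (x1 leaves); pivot element 1.
Pivot on row 2; the z-row RHS becomes 24 − (-1)·8 = 32.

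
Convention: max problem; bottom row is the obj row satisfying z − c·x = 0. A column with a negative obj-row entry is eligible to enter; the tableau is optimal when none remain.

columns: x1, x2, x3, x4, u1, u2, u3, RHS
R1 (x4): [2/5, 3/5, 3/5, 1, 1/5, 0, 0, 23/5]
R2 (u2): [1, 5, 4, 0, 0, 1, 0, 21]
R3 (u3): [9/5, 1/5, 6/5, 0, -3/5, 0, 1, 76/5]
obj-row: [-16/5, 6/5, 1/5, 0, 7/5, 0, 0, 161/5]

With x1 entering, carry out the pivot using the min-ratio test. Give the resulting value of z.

533/9

Ratio test on column x1 — row 1: (23/5)/(2/5) = 23/2; row 2: 21/1 = 21; row 3: (76/5)/(9/5) = 76/9. Minimum is 76/9 at row 3 (u3 leaves); pivot element 9/5.
Pivot on row 3; the obj-row RHS becomes 161/5 − (-16/5)·(76/9) = 533/9.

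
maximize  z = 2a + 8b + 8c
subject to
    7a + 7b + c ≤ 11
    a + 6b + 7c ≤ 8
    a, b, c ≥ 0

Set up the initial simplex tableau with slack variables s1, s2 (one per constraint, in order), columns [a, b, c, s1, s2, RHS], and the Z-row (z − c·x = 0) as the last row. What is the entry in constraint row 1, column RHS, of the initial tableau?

The RHS of constraint 1 is b_1 = 11.

11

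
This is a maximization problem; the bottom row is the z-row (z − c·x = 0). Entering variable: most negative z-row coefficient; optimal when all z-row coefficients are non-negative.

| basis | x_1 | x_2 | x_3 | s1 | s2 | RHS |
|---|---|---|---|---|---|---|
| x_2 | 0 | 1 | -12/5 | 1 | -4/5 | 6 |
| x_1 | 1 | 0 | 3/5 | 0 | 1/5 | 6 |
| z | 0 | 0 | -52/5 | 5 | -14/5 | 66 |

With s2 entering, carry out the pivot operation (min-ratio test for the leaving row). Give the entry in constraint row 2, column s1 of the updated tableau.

0

Ratio test on column s2 — row 1: entry -4/5 ≤ 0; row 2: 6/(1/5) = 30. Minimum is 30 at row 2 (x_1 leaves); pivot element 1/5.
Divide row 2 by 1/5; eliminate column s2 from the other rows.
In the new row 2, the s1 entry is the old entry divided by the pivot: 0/(1/5) = 0.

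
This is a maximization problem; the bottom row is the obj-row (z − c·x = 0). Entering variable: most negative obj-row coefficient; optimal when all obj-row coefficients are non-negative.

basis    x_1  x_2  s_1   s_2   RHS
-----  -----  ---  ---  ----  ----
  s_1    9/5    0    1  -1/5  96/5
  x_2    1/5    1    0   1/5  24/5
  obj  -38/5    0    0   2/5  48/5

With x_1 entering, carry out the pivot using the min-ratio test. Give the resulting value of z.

Ratio test on column x_1 — row 1: (96/5)/(9/5) = 32/3; row 2: (24/5)/(1/5) = 24. Minimum is 32/3 at row 1 (s_1 leaves); pivot element 9/5.
Pivot on row 1; the obj-row RHS becomes 48/5 − (-38/5)·(32/3) = 272/3.

272/3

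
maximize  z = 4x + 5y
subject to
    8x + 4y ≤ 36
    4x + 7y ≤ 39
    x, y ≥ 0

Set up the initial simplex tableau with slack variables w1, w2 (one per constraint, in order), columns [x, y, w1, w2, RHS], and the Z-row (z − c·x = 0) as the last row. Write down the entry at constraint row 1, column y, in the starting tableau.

Constraint 1 has coefficient 4 on y.

4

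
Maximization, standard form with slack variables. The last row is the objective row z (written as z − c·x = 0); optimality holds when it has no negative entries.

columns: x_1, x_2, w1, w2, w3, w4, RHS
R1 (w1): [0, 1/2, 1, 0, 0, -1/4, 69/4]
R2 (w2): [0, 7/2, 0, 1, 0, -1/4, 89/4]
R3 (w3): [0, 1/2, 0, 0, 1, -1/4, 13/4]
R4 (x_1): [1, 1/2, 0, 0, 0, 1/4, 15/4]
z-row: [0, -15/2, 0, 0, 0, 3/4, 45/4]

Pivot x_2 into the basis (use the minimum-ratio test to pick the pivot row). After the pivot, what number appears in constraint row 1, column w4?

-3/14

Ratio test on column x_2 — row 1: (69/4)/(1/2) = 69/2; row 2: (89/4)/(7/2) = 89/14; row 3: (13/4)/(1/2) = 13/2; row 4: (15/4)/(1/2) = 15/2. Minimum is 89/14 at row 2 (w2 leaves); pivot element 7/2.
Divide row 2 by 7/2; eliminate column x_2 from the other rows.
Row 1 update in column w4: -1/4 − (1/2)·(-1/14) = -3/14.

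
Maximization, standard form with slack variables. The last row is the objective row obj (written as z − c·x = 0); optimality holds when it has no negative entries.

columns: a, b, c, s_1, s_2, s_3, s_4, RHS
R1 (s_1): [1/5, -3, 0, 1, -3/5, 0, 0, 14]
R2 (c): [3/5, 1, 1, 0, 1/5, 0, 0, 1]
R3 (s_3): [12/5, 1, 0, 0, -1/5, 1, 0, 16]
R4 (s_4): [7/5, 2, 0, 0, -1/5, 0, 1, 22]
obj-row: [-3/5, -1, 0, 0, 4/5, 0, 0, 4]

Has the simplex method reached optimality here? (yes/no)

The obj-row has a negative entry -1 in column b, so it is not optimal.

no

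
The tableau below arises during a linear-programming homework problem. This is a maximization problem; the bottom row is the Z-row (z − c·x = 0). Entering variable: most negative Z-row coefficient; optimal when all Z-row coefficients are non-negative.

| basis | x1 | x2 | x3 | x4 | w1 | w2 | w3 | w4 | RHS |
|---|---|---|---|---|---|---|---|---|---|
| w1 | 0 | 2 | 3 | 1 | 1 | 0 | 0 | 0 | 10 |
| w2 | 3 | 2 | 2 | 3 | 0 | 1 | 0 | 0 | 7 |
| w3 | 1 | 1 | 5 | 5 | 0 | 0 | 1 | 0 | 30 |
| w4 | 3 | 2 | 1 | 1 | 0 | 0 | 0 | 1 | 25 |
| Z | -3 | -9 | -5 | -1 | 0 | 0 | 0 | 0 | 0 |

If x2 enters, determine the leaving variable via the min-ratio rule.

w2

Column x2 entries and ratios — w1: 10/2 = 5; w2: 7/2 = 7/2; w3: 30/1 = 30; w4: 25/2 = 25/2.
Smallest ratio is 7/2 in the row of w2, so w2 leaves.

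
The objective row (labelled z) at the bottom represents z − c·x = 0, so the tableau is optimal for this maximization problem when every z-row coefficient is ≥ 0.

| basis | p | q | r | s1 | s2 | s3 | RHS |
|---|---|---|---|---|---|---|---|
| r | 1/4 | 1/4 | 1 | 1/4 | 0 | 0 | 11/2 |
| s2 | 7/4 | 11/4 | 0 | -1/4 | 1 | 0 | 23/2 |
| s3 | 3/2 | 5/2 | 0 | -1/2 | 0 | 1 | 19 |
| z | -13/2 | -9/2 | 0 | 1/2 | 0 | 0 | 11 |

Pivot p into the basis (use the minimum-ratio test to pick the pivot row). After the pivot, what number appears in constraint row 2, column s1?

Ratio test on column p — row 1: (11/2)/(1/4) = 22; row 2: (23/2)/(7/4) = 46/7; row 3: 19/(3/2) = 38/3. Minimum is 46/7 at row 2 (s2 leaves); pivot element 7/4.
Divide row 2 by 7/4; eliminate column p from the other rows.
In the new row 2, the s1 entry is the old entry divided by the pivot: (-1/4)/(7/4) = -1/7.

-1/7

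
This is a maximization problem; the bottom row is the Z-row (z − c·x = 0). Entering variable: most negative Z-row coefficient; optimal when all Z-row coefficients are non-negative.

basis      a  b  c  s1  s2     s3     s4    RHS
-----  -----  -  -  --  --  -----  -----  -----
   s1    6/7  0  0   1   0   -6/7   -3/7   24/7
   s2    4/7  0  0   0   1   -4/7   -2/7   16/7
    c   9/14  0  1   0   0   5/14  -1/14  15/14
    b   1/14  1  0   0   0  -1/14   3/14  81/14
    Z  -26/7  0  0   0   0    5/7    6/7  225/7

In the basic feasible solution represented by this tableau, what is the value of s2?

16/7

s2 is basic (row 2); its value is the RHS of that row, 16/7.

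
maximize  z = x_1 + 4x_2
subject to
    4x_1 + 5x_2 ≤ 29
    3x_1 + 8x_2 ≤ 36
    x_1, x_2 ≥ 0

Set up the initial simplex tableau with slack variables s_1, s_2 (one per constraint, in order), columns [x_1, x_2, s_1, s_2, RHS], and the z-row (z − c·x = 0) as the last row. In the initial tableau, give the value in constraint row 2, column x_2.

8

Constraint 2 has coefficient 8 on x_2.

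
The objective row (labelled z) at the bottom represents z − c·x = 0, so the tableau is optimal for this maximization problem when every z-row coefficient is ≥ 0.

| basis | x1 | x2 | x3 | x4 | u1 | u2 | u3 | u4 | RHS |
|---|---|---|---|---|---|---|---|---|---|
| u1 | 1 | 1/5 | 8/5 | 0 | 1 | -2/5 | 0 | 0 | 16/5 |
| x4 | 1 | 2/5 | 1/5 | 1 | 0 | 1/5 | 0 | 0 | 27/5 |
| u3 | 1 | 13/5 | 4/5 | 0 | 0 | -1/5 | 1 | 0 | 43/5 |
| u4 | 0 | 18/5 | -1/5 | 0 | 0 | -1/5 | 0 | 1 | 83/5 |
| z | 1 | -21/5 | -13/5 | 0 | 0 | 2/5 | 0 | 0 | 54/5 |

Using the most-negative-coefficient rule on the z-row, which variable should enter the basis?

Negative z-row entries: x2: -21/5, x3: -13/5.
The most negative is -21/5 in column x2, so x2 enters.

x2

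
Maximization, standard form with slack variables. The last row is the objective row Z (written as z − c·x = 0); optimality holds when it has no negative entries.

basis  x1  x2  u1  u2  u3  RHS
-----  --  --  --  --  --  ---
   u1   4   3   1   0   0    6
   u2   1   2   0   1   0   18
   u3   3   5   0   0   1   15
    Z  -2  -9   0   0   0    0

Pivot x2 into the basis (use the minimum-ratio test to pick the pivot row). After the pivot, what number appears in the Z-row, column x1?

Ratio test on column x2 — row 1: 6/3 = 2; row 2: 18/2 = 9; row 3: 15/5 = 3. Minimum is 2 at row 1 (u1 leaves); pivot element 3.
Divide row 1 by 3; eliminate column x2 from the other rows.
Z-row update in column x1: -2 − (-9)·(4/3) = 10.

10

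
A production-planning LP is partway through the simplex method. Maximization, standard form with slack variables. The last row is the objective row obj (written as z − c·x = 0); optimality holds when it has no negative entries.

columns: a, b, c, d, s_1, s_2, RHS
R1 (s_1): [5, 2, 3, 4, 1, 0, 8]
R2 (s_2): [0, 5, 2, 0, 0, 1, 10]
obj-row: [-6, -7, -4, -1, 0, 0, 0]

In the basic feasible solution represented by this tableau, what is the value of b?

0

b is not in the basis, so in the current basic feasible solution b = 0.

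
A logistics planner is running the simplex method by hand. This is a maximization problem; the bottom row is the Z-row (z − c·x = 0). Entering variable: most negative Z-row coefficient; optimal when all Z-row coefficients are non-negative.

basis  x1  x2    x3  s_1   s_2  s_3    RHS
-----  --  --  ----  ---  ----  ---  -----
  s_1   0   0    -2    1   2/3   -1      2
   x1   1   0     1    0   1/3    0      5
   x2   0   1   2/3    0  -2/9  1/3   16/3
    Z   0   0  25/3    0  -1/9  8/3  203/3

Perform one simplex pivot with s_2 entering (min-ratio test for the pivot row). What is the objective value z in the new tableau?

68

Ratio test on column s_2 — row 1: 2/(2/3) = 3; row 2: 5/(1/3) = 15; row 3: entry -2/9 ≤ 0. Minimum is 3 at row 1 (s_1 leaves); pivot element 2/3.
Pivot on row 1; the Z-row RHS becomes 203/3 − (-1/9)·3 = 68.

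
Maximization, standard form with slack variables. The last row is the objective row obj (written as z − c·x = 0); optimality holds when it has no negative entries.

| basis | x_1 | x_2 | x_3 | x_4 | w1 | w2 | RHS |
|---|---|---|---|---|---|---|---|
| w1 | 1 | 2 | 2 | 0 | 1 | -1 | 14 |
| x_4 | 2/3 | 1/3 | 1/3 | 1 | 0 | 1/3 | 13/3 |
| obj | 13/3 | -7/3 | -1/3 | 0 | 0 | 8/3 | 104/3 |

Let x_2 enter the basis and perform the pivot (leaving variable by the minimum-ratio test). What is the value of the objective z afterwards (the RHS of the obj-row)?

51

Ratio test on column x_2 — row 1: 14/2 = 7; row 2: (13/3)/(1/3) = 13. Minimum is 7 at row 1 (w1 leaves); pivot element 2.
Pivot on row 1; the obj-row RHS becomes 104/3 − (-7/3)·7 = 51.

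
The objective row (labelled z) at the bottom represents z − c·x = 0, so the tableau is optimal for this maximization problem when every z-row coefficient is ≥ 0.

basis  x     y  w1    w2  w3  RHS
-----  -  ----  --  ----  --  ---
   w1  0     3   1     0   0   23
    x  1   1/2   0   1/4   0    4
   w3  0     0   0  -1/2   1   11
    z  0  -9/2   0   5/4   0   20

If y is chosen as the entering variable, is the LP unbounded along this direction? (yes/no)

Column y has positive entries in row(s) 1, 2, so the ratio test bounds it — not unbounded.

no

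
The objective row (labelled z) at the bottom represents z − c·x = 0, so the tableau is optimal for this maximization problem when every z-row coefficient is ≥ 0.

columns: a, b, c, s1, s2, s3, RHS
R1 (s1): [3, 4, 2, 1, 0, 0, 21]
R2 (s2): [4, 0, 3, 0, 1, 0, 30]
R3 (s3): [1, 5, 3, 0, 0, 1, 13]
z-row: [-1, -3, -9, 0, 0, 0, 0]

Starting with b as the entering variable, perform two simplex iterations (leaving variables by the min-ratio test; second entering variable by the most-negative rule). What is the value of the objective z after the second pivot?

Ratio test on column b — row 1: 21/4 = 21/4; row 2: entry 0 ≤ 0; row 3: 13/5 = 13/5. Minimum is 13/5 at row 3 (s3 leaves); pivot element 5.
Pivot on row 3; the z-row RHS becomes 0 − (-3)·(13/5) = 39/5.
Next entering variable (most negative z-row entry -36/5): c.
Ratio test on column c — row 1: entry -2/5 ≤ 0; row 2: 30/3 = 10; row 3: (13/5)/(3/5) = 13/3. Minimum is 13/3 at row 3 (b leaves); pivot element 3/5.
After the second pivot the z-row RHS is 39/5 − (-36/5)·(13/3) = 39.

39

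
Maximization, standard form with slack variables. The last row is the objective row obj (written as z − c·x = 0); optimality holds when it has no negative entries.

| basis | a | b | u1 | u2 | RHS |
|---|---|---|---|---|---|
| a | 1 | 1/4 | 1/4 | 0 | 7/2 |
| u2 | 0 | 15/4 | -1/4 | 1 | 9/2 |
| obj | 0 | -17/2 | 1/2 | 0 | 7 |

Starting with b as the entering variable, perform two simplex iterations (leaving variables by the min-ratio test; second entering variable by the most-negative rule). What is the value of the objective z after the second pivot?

18

Ratio test on column b — row 1: (7/2)/(1/4) = 14; row 2: (9/2)/(15/4) = 6/5. Minimum is 6/5 at row 2 (u2 leaves); pivot element 15/4.
Pivot on row 2; the obj-row RHS becomes 7 − (-17/2)·(6/5) = 86/5.
Next entering variable (most negative obj-row entry -1/15): u1.
Ratio test on column u1 — row 1: (16/5)/(4/15) = 12; row 2: entry -1/15 ≤ 0. Minimum is 12 at row 1 (a leaves); pivot element 4/15.
After the second pivot the obj-row RHS is 86/5 − (-1/15)·12 = 18.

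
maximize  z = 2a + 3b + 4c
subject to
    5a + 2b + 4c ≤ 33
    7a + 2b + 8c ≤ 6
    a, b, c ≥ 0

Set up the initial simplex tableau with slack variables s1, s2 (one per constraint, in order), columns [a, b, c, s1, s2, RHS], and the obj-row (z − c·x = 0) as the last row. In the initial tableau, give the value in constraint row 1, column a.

5

Constraint 1 has coefficient 5 on a.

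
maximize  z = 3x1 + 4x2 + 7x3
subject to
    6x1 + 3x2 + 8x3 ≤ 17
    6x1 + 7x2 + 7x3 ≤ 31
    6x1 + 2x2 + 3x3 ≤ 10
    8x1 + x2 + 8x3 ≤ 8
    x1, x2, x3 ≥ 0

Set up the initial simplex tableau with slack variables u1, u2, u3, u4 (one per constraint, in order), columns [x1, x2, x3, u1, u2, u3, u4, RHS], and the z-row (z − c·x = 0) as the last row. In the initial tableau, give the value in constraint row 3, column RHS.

10

The RHS of constraint 3 is b_3 = 10.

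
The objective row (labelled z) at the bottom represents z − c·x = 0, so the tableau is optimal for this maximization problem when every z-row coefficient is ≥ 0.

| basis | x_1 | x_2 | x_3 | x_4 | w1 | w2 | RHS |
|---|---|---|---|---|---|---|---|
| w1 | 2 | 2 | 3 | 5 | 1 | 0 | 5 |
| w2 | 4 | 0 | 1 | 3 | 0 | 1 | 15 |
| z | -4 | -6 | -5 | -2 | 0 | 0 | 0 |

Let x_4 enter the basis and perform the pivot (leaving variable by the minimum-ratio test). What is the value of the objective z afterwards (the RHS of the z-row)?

Ratio test on column x_4 — row 1: 5/5 = 1; row 2: 15/3 = 5. Minimum is 1 at row 1 (w1 leaves); pivot element 5.
Pivot on row 1; the z-row RHS becomes 0 − (-2)·1 = 2.

2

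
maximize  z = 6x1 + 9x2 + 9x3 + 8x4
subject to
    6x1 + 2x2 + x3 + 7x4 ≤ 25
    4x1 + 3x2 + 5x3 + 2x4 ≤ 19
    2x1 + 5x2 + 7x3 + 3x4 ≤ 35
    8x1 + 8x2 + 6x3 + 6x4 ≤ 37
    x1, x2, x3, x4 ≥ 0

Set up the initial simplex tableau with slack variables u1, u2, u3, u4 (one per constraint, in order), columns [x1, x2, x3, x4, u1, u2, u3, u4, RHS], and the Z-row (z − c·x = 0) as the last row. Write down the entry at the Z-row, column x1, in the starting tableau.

The Z-row carries the negated objective coefficients: the x1 entry is -6.

-6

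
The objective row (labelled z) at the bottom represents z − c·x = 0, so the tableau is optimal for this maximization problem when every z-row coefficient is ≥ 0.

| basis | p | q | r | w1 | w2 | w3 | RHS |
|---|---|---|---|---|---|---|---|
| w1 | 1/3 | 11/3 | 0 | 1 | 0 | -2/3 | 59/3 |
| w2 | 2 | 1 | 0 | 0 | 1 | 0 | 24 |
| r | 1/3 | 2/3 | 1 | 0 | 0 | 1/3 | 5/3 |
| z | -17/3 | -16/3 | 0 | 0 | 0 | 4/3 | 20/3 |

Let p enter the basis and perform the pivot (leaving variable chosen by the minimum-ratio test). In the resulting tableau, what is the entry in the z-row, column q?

Ratio test on column p — row 1: (59/3)/(1/3) = 59; row 2: 24/2 = 12; row 3: (5/3)/(1/3) = 5. Minimum is 5 at row 3 (r leaves); pivot element 1/3.
Divide row 3 by 1/3; eliminate column p from the other rows.
z-row update in column q: -16/3 − (-17/3)·2 = 6.

6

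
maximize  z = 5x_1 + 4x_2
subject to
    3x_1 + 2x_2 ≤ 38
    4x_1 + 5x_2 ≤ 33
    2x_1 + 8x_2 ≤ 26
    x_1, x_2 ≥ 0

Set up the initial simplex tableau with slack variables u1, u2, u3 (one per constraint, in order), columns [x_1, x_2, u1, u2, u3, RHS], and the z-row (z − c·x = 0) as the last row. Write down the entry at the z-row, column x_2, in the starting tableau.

-4

The z-row carries the negated objective coefficients: the x_2 entry is -4.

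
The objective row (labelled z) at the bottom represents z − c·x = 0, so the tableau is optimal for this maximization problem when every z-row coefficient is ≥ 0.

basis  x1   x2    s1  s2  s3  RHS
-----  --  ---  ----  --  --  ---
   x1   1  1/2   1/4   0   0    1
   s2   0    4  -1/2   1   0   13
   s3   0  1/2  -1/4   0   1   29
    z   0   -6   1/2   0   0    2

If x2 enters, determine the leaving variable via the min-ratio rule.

Column x2 entries and ratios — x1: 1/(1/2) = 2; s2: 13/4 = 13/4; s3: 29/(1/2) = 58.
Smallest ratio is 2 in the row of x1, so x1 leaves.

x1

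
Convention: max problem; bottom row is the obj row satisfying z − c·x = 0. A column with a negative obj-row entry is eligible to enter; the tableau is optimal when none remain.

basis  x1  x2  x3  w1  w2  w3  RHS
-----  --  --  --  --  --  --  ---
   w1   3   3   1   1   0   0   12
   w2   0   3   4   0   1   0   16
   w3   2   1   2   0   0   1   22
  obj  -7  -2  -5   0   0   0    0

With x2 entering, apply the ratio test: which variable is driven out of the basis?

Column x2 entries and ratios — w1: 12/3 = 4; w2: 16/3 = 16/3; w3: 22/1 = 22.
Smallest ratio is 4 in the row of w1, so w1 leaves.

w1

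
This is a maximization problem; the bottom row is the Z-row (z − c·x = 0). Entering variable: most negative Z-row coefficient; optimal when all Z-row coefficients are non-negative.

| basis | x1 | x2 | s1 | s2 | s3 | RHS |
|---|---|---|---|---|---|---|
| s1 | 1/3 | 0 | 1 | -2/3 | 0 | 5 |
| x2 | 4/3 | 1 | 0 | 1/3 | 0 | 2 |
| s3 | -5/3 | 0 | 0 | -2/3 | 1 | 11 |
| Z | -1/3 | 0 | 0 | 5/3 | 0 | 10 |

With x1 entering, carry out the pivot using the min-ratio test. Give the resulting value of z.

21/2

Ratio test on column x1 — row 1: 5/(1/3) = 15; row 2: 2/(4/3) = 3/2; row 3: entry -5/3 ≤ 0. Minimum is 3/2 at row 2 (x2 leaves); pivot element 4/3.
Pivot on row 2; the Z-row RHS becomes 10 − (-1/3)·(3/2) = 21/2.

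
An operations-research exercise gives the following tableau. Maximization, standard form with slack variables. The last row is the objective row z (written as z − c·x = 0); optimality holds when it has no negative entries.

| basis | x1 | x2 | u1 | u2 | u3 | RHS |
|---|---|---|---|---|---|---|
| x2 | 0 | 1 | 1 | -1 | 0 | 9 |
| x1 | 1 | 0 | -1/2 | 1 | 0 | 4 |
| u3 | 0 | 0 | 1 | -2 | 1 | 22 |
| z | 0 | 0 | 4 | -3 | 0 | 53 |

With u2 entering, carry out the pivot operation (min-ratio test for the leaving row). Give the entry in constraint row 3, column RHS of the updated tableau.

Ratio test on column u2 — row 1: entry -1 ≤ 0; row 2: 4/1 = 4; row 3: entry -2 ≤ 0. Minimum is 4 at row 2 (x1 leaves); pivot element 1.
Divide row 2 by 1; eliminate column u2 from the other rows.
Row 3 update in column RHS: 22 − (-2)·4 = 30.

30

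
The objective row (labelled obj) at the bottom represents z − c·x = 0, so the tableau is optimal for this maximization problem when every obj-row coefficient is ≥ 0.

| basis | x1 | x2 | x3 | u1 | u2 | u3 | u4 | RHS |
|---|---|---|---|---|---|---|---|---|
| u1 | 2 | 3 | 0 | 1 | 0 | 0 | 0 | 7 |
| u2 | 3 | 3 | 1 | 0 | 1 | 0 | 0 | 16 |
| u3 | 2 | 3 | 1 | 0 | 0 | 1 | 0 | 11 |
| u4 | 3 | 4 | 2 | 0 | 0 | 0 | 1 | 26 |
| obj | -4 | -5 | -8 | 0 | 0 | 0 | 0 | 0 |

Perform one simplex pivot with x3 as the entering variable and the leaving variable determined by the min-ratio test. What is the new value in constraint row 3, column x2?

3

Ratio test on column x3 — row 1: entry 0 ≤ 0; row 2: 16/1 = 16; row 3: 11/1 = 11; row 4: 26/2 = 13. Minimum is 11 at row 3 (u3 leaves); pivot element 1.
Divide row 3 by 1; eliminate column x3 from the other rows.
In the new row 3, the x2 entry is the old entry divided by the pivot: 3/1 = 3.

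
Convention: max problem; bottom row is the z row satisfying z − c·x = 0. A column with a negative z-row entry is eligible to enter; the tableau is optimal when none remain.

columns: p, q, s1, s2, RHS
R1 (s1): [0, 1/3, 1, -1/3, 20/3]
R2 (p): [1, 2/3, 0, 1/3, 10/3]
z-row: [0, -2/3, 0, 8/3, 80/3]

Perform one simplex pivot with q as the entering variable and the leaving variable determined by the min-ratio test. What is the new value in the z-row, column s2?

Ratio test on column q — row 1: (20/3)/(1/3) = 20; row 2: (10/3)/(2/3) = 5. Minimum is 5 at row 2 (p leaves); pivot element 2/3.
Divide row 2 by 2/3; eliminate column q from the other rows.
z-row update in column s2: 8/3 − (-2/3)·(1/2) = 3.

3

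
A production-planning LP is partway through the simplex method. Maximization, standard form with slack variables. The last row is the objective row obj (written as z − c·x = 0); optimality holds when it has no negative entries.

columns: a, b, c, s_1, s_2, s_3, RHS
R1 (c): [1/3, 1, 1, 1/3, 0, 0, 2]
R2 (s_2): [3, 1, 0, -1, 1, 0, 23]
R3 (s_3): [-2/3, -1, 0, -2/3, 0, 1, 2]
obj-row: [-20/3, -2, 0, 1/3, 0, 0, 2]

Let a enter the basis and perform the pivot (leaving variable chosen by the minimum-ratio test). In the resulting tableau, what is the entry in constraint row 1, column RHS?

6

Ratio test on column a — row 1: 2/(1/3) = 6; row 2: 23/3 = 23/3; row 3: entry -2/3 ≤ 0. Minimum is 6 at row 1 (c leaves); pivot element 1/3.
Divide row 1 by 1/3; eliminate column a from the other rows.
In the new row 1, the RHS entry is the old entry divided by the pivot: 2/(1/3) = 6.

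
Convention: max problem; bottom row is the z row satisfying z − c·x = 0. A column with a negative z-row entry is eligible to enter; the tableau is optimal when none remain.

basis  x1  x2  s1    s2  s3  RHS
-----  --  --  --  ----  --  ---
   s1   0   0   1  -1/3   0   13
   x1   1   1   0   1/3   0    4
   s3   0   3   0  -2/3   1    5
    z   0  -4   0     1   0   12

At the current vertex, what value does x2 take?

x2 is not in the basis, so in the current basic feasible solution x2 = 0.

0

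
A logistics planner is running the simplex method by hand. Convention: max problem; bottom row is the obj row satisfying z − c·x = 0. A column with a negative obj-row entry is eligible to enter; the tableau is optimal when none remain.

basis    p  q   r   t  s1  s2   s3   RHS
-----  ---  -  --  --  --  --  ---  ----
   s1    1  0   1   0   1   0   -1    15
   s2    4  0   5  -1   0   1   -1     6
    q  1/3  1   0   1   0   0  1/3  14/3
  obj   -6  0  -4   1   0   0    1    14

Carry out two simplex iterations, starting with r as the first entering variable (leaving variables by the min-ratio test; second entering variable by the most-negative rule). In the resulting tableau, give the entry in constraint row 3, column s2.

-1/12

Ratio test on column r — row 1: 15/1 = 15; row 2: 6/5 = 6/5; row 3: entry 0 ≤ 0. Minimum is 6/5 at row 2 (s2 leaves); pivot element 5.
Divide row 2 by 5; eliminate column r from the other rows.
Second iteration: most negative obj-row entry is -14/5 in column p, so p enters.
Ratio test on column p — row 1: (69/5)/(1/5) = 69; row 2: (6/5)/(4/5) = 3/2; row 3: (14/3)/(1/3) = 14. Minimum is 3/2 at row 2 (r leaves); pivot element 4/5.
Divide row 2 by 4/5; eliminate column p from the other rows.
After both pivots, the entry at constraint row 3, column s2 is -1/12.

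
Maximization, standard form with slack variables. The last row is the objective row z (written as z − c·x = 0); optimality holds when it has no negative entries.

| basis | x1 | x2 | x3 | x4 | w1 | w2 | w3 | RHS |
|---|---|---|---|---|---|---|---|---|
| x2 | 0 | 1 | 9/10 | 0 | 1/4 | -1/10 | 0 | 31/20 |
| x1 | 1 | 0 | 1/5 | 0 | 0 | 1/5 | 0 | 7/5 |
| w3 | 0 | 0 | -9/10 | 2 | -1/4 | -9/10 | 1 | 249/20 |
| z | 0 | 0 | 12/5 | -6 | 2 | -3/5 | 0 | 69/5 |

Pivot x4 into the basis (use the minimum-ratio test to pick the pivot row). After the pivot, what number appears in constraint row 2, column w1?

Ratio test on column x4 — row 1: entry 0 ≤ 0; row 2: entry 0 ≤ 0; row 3: (249/20)/2 = 249/40. Minimum is 249/40 at row 3 (w3 leaves); pivot element 2.
Divide row 3 by 2; eliminate column x4 from the other rows.
Row 2 update in column w1: 0 − 0·(-1/8) = 0.

0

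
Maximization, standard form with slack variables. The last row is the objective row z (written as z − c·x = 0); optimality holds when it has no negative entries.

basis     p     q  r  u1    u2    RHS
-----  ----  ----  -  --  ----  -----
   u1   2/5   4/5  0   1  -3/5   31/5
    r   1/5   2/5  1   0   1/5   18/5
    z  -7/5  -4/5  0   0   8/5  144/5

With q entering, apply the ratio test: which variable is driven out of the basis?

Column q entries and ratios — u1: (31/5)/(4/5) = 31/4; r: (18/5)/(2/5) = 9.
Smallest ratio is 31/4 in the row of u1, so u1 leaves.

u1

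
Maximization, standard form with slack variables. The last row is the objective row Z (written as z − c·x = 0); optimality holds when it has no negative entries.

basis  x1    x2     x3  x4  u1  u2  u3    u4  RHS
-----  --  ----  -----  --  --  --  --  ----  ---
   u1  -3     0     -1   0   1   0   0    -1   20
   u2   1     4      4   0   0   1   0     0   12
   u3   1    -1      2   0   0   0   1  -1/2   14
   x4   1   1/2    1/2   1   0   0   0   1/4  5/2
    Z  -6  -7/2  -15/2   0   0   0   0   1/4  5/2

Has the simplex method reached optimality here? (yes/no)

The Z-row has a negative entry -15/2 in column x3, so it is not optimal.

no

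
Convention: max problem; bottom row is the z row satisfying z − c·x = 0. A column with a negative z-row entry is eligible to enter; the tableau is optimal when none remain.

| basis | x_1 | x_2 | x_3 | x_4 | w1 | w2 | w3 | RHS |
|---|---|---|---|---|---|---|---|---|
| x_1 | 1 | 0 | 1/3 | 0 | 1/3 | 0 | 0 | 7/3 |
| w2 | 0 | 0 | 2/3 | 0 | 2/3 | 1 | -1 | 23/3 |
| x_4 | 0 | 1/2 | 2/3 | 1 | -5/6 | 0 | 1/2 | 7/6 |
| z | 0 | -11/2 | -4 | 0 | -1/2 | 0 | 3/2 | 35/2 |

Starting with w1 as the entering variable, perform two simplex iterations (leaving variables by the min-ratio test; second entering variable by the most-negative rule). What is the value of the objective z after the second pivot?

Ratio test on column w1 — row 1: (7/3)/(1/3) = 7; row 2: (23/3)/(2/3) = 23/2; row 3: entry -5/6 ≤ 0. Minimum is 7 at row 1 (x_1 leaves); pivot element 1/3.
Pivot on row 1; the z-row RHS becomes 35/2 − (-1/2)·7 = 21.
Next entering variable (most negative z-row entry -11/2): x_2.
Ratio test on column x_2 — row 1: entry 0 ≤ 0; row 2: entry 0 ≤ 0; row 3: 7/(1/2) = 14. Minimum is 14 at row 3 (x_4 leaves); pivot element 1/2.
After the second pivot the z-row RHS is 21 − (-11/2)·14 = 98.

98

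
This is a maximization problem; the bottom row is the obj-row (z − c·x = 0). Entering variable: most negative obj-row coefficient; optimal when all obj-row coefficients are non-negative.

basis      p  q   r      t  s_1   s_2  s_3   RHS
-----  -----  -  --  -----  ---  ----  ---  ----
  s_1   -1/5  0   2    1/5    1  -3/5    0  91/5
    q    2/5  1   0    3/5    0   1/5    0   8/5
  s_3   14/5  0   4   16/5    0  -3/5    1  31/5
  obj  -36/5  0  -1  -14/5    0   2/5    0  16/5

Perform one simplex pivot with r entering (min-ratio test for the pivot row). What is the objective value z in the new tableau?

Ratio test on column r — row 1: (91/5)/2 = 91/10; row 2: entry 0 ≤ 0; row 3: (31/5)/4 = 31/20. Minimum is 31/20 at row 3 (s_3 leaves); pivot element 4.
Pivot on row 3; the obj-row RHS becomes 16/5 − (-1)·(31/20) = 19/4.

19/4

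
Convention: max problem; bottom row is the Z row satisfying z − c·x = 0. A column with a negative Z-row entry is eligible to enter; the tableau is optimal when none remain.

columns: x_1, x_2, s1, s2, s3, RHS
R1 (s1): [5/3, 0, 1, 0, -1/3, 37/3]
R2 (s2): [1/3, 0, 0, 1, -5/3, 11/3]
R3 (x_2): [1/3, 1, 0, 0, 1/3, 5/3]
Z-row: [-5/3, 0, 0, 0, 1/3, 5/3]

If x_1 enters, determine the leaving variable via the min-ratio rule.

x_2

Column x_1 entries and ratios — s1: (37/3)/(5/3) = 37/5; s2: (11/3)/(1/3) = 11; x_2: (5/3)/(1/3) = 5.
Smallest ratio is 5 in the row of x_2, so x_2 leaves.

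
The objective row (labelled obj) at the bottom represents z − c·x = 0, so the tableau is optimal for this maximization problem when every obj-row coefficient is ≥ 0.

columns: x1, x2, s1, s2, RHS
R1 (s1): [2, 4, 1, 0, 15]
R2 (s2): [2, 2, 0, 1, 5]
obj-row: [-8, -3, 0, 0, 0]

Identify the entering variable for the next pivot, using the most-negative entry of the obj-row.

Negative obj-row entries: x1: -8, x2: -3.
The most negative is -8 in column x1, so x1 enters.

x1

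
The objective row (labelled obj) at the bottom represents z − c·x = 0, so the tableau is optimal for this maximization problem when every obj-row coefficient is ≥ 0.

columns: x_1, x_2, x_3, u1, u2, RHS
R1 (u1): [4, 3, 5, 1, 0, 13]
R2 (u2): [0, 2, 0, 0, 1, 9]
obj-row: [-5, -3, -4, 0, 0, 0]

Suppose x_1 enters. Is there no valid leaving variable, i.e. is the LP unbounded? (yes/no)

Column x_1 has positive entries in row(s) 1, so the ratio test bounds it — not unbounded.

no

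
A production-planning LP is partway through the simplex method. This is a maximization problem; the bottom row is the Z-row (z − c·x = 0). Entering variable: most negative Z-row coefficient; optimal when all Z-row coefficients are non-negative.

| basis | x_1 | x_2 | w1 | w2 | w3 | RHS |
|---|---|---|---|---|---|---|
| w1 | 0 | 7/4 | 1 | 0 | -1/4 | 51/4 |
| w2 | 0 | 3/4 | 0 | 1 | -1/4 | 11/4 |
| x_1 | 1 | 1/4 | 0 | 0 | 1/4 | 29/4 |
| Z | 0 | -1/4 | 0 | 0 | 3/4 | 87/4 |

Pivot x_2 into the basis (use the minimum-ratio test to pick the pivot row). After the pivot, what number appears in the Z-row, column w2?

Ratio test on column x_2 — row 1: (51/4)/(7/4) = 51/7; row 2: (11/4)/(3/4) = 11/3; row 3: (29/4)/(1/4) = 29. Minimum is 11/3 at row 2 (w2 leaves); pivot element 3/4.
Divide row 2 by 3/4; eliminate column x_2 from the other rows.
Z-row update in column w2: 0 − (-1/4)·(4/3) = 1/3.

1/3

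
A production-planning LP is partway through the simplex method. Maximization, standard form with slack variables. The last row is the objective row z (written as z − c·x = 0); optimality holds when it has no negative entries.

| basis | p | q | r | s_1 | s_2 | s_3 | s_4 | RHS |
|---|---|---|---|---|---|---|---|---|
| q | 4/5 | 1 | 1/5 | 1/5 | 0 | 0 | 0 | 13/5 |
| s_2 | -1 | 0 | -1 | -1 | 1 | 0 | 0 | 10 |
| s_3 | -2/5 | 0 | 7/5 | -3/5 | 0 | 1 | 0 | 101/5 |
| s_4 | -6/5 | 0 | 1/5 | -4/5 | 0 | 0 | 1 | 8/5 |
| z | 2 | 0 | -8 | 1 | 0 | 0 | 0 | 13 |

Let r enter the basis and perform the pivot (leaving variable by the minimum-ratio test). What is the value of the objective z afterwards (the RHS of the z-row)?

Ratio test on column r — row 1: (13/5)/(1/5) = 13; row 2: entry -1 ≤ 0; row 3: (101/5)/(7/5) = 101/7; row 4: (8/5)/(1/5) = 8. Minimum is 8 at row 4 (s_4 leaves); pivot element 1/5.
Pivot on row 4; the z-row RHS becomes 13 − (-8)·8 = 77.

77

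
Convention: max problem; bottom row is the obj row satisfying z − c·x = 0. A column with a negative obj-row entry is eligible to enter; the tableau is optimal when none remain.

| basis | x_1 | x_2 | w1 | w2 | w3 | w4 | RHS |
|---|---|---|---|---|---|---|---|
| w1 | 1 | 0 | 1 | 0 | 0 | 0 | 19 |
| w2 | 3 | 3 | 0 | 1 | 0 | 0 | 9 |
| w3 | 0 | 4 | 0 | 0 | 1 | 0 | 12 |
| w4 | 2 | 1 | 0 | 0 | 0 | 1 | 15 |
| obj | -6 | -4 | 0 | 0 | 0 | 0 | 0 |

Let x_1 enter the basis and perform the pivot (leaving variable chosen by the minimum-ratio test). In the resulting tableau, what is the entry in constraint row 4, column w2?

Ratio test on column x_1 — row 1: 19/1 = 19; row 2: 9/3 = 3; row 3: entry 0 ≤ 0; row 4: 15/2 = 15/2. Minimum is 3 at row 2 (w2 leaves); pivot element 3.
Divide row 2 by 3; eliminate column x_1 from the other rows.
Row 4 update in column w2: 0 − 2·(1/3) = -2/3.

-2/3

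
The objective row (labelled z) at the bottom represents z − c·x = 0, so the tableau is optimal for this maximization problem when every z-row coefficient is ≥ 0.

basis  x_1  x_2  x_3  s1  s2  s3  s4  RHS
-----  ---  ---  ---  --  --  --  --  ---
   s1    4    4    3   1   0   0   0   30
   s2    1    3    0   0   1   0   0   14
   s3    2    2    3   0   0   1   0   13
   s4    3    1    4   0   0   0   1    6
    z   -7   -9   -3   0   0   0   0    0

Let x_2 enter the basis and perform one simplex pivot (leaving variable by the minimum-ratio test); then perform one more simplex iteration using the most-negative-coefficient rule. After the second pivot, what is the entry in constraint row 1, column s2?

Ratio test on column x_2 — row 1: 30/4 = 15/2; row 2: 14/3 = 14/3; row 3: 13/2 = 13/2; row 4: 6/1 = 6. Minimum is 14/3 at row 2 (s2 leaves); pivot element 3.
Divide row 2 by 3; eliminate column x_2 from the other rows.
Second iteration: most negative z-row entry is -4 in column x_1, so x_1 enters.
Ratio test on column x_1 — row 1: (34/3)/(8/3) = 17/4; row 2: (14/3)/(1/3) = 14; row 3: (11/3)/(4/3) = 11/4; row 4: (4/3)/(8/3) = 1/2. Minimum is 1/2 at row 4 (s4 leaves); pivot element 8/3.
Divide row 4 by 8/3; eliminate column x_1 from the other rows.
After both pivots, the entry at constraint row 1, column s2 is -1.

-1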